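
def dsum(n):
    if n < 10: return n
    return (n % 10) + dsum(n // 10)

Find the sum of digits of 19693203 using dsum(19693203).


dsum(19693203) = 3 + dsum(1969320)
dsum(1969320) = 0 + dsum(196932)
dsum(196932) = 2 + dsum(19693)
dsum(19693) = 3 + dsum(1969)
dsum(1969) = 9 + dsum(196)
dsum(196) = 6 + dsum(19)
dsum(19) = 9 + dsum(1)
dsum(1) = 1  (base case)
Total: 3 + 0 + 2 + 3 + 9 + 6 + 9 + 1 = 33

33


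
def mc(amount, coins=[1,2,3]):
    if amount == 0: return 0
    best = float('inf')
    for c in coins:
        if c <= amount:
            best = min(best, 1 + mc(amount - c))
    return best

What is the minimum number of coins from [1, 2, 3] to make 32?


Building up with DP:
mc(0) = 0
mc(1) = min(1+mc(0)=1+0=1) = 1
mc(2) = min(1+mc(1)=1+1=2, 1+mc(0)=1+0=1) = 1
mc(3) = min(1+mc(2)=1+1=2, 1+mc(1)=1+1=2, 1+mc(0)=1+0=1) = 1
mc(4) = min(1+mc(3)=1+1=2, 1+mc(2)=1+1=2, 1+mc(1)=1+1=2) = 2
mc(5) = min(1+mc(4)=1+2=3, 1+mc(3)=1+1=2, 1+mc(2)=1+1=2) = 2
mc(6) = min(1+mc(5)=1+2=3, 1+mc(4)=1+2=3, 1+mc(3)=1+1=2) = 2
mc(7) = min(1+mc(6)=1+2=3, 1+mc(5)=1+2=3, 1+mc(4)=1+2=3) = 3
mc(8) = min(1+mc(7)=1+3=4, 1+mc(6)=1+2=3, 1+mc(5)=1+2=3) = 3
mc(9) = min(1+mc(8)=1+3=4, 1+mc(7)=1+3=4, 1+mc(6)=1+2=3) = 3
mc(10) = min(1+mc(9)=1+3=4, 1+mc(8)=1+3=4, 1+mc(7)=1+3=4) = 4
mc(11) = min(1+mc(10)=1+4=5, 1+mc(9)=1+3=4, 1+mc(8)=1+3=4) = 4
mc(12) = min(1+mc(11)=1+4=5, 1+mc(10)=1+4=5, 1+mc(9)=1+3=4) = 4
mc(13) = min(1+mc(12)=1+4=5, 1+mc(11)=1+4=5, 1+mc(10)=1+4=5) = 5
mc(14) = min(1+mc(13)=1+5=6, 1+mc(12)=1+4=5, 1+mc(11)=1+4=5) = 5
mc(15) = min(1+mc(14)=1+5=6, 1+mc(13)=1+5=6, 1+mc(12)=1+4=5) = 5
mc(16) = min(1+mc(15)=1+5=6, 1+mc(14)=1+5=6, 1+mc(13)=1+5=6) = 6
mc(17) = min(1+mc(16)=1+6=7, 1+mc(15)=1+5=6, 1+mc(14)=1+5=6) = 6
mc(18) = min(1+mc(17)=1+6=7, 1+mc(16)=1+6=7, 1+mc(15)=1+5=6) = 6
mc(19) = min(1+mc(18)=1+6=7, 1+mc(17)=1+6=7, 1+mc(16)=1+6=7) = 7
mc(20) = min(1+mc(19)=1+7=8, 1+mc(18)=1+6=7, 1+mc(17)=1+6=7) = 7
mc(21) = min(1+mc(20)=1+7=8, 1+mc(19)=1+7=8, 1+mc(18)=1+6=7) = 7
mc(22) = min(1+mc(21)=1+7=8, 1+mc(20)=1+7=8, 1+mc(19)=1+7=8) = 8
mc(23) = min(1+mc(22)=1+8=9, 1+mc(21)=1+7=8, 1+mc(20)=1+7=8) = 8
mc(24) = min(1+mc(23)=1+8=9, 1+mc(22)=1+8=9, 1+mc(21)=1+7=8) = 8
mc(25) = min(1+mc(24)=1+8=9, 1+mc(23)=1+8=9, 1+mc(22)=1+8=9) = 9
mc(26) = min(1+mc(25)=1+9=10, 1+mc(24)=1+8=9, 1+mc(23)=1+8=9) = 9
mc(27) = min(1+mc(26)=1+9=10, 1+mc(25)=1+9=10, 1+mc(24)=1+8=9) = 9
mc(28) = min(1+mc(27)=1+9=10, 1+mc(26)=1+9=10, 1+mc(25)=1+9=10) = 10
mc(29) = min(1+mc(28)=1+10=11, 1+mc(27)=1+9=10, 1+mc(26)=1+9=10) = 10
mc(30) = min(1+mc(29)=1+10=11, 1+mc(28)=1+10=11, 1+mc(27)=1+9=10) = 10
mc(31) = min(1+mc(30)=1+10=11, 1+mc(29)=1+10=11, 1+mc(28)=1+10=11) = 11
mc(32) = min(1+mc(31)=1+11=12, 1+mc(30)=1+10=11, 1+mc(29)=1+10=11) = 11

11


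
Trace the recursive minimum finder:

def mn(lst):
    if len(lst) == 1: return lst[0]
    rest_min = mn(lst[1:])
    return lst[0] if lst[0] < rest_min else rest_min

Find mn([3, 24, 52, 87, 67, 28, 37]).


mn([3, 24, 52, 87, 67, 28, 37]): compare 3 with mn([24, 52, 87, 67, 28, 37])
mn([24, 52, 87, 67, 28, 37]): compare 24 with mn([52, 87, 67, 28, 37])
mn([52, 87, 67, 28, 37]): compare 52 with mn([87, 67, 28, 37])
mn([87, 67, 28, 37]): compare 87 with mn([67, 28, 37])
mn([67, 28, 37]): compare 67 with mn([28, 37])
mn([28, 37]): compare 28 with mn([37])
mn([37]) = 37  (base case)
Compare 28 with 37 -> 28
Compare 67 with 28 -> 28
Compare 87 with 28 -> 28
Compare 52 with 28 -> 28
Compare 24 with 28 -> 24
Compare 3 with 24 -> 3

3


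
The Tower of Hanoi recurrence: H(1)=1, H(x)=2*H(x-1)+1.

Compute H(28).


H(28) = 2 * H(27) + 1
H(27) = 2 * H(26) + 1
H(26) = 2 * H(25) + 1
H(25) = 2 * H(24) + 1
H(24) = 2 * H(23) + 1
H(23) = 2 * H(22) + 1
H(22) = 2 * H(21) + 1
H(21) = 2 * H(20) + 1
H(20) = 2 * H(19) + 1
H(19) = 2 * H(18) + 1
H(18) = 2 * H(17) + 1
H(17) = 2 * H(16) + 1
H(16) = 2 * H(15) + 1
H(15) = 2 * H(14) + 1
H(14) = 2 * H(13) + 1
H(13) = 2 * H(12) + 1
H(12) = 2 * H(11) + 1
H(11) = 2 * H(10) + 1
H(10) = 2 * H(9) + 1
H(9) = 2 * H(8) + 1
H(8) = 2 * H(7) + 1
H(7) = 2 * H(6) + 1
H(6) = 2 * H(5) + 1
H(5) = 2 * H(4) + 1
H(4) = 2 * H(3) + 1
H(3) = 2 * H(2) + 1
H(2) = 2 * H(1) + 1
H(1) = 1  (base case)
H(2) = 2 * 1 + 1 = 3
H(3) = 2 * 3 + 1 = 7
H(4) = 2 * 7 + 1 = 15
H(5) = 2 * 15 + 1 = 31
H(6) = 2 * 31 + 1 = 63
H(7) = 2 * 63 + 1 = 127
H(8) = 2 * 127 + 1 = 255
H(9) = 2 * 255 + 1 = 511
H(10) = 2 * 511 + 1 = 1023
H(11) = 2 * 1023 + 1 = 2047
H(12) = 2 * 2047 + 1 = 4095
H(13) = 2 * 4095 + 1 = 8191
H(14) = 2 * 8191 + 1 = 16383
H(15) = 2 * 16383 + 1 = 32767
H(16) = 2 * 32767 + 1 = 65535
H(17) = 2 * 65535 + 1 = 131071
H(18) = 2 * 131071 + 1 = 262143
H(19) = 2 * 262143 + 1 = 524287
H(20) = 2 * 524287 + 1 = 1048575
H(21) = 2 * 1048575 + 1 = 2097151
H(22) = 2 * 2097151 + 1 = 4194303
H(23) = 2 * 4194303 + 1 = 8388607
H(24) = 2 * 8388607 + 1 = 16777215
H(25) = 2 * 16777215 + 1 = 33554431
H(26) = 2 * 33554431 + 1 = 67108863
H(27) = 2 * 67108863 + 1 = 134217727
H(28) = 2 * 134217727 + 1 = 268435455

268435455


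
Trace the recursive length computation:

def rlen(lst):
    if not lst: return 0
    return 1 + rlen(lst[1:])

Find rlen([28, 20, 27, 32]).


rlen([28, 20, 27, 32]) = 1 + rlen([20, 27, 32])
rlen([20, 27, 32]) = 1 + rlen([27, 32])
rlen([27, 32]) = 1 + rlen([32])
rlen([32]) = 1 + rlen([])
rlen([]) = 0  (base case)
Unwinding: 1 + 1 + 1 + 1 + 0 = 4

4


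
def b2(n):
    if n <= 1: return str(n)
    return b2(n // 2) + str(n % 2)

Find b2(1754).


b2(1754) = b2(877) + '0'
b2(877) = b2(438) + '1'
b2(438) = b2(219) + '0'
b2(219) = b2(109) + '1'
b2(109) = b2(54) + '1'
b2(54) = b2(27) + '0'
b2(27) = b2(13) + '1'
b2(13) = b2(6) + '1'
b2(6) = b2(3) + '0'
b2(3) = b2(1) + '1'
b2(1) = '1'  (base case)
Concatenating: '1' + '1' + '0' + '1' + '1' + '0' + '1' + '1' + '0' + '1' + '0' = '11011011010'

11011011010


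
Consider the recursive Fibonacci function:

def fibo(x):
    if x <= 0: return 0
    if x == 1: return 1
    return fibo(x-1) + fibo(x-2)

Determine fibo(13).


Computing fibo(13) bottom-up:
fibo(0) = 0
fibo(1) = 1
fibo(2) = fibo(1) + fibo(0) = 1 + 0 = 1
fibo(3) = fibo(2) + fibo(1) = 1 + 1 = 2
fibo(4) = fibo(3) + fibo(2) = 2 + 1 = 3
fibo(5) = fibo(4) + fibo(3) = 3 + 2 = 5
fibo(6) = fibo(5) + fibo(4) = 5 + 3 = 8
fibo(7) = fibo(6) + fibo(5) = 8 + 5 = 13
fibo(8) = fibo(7) + fibo(6) = 13 + 8 = 21
fibo(9) = fibo(8) + fibo(7) = 21 + 13 = 34
fibo(10) = fibo(9) + fibo(8) = 34 + 21 = 55
fibo(11) = fibo(10) + fibo(9) = 55 + 34 = 89
fibo(12) = fibo(11) + fibo(10) = 89 + 55 = 144
fibo(13) = fibo(12) + fibo(11) = 144 + 89 = 233

233


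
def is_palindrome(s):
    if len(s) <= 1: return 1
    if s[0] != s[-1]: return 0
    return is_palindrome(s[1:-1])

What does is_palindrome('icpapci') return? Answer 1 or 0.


is_palindrome('icpapci'): s[0]='i' == s[-1]='i' -> check is_palindrome('cpapc')
is_palindrome('cpapc'): s[0]='c' == s[-1]='c' -> check is_palindrome('pap')
is_palindrome('pap'): s[0]='p' == s[-1]='p' -> check is_palindrome('a')
is_palindrome('a'): len <= 1 -> return 1  (base case)
Result: 1 (palindrome)

1


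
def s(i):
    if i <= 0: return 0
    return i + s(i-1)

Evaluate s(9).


s(9)
= 9 + 8 + 7 + 6 + 5 + 4 + 3 + 2 + 1 + s(0)
= 9 + 8 + 7 + 6 + 5 + 4 + 3 + 2 + 1 + 0
= 45

45


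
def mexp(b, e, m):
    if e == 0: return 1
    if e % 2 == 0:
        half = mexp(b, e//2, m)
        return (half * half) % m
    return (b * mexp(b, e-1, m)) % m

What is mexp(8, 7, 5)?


mexp(8, 7, 5): e is odd, compute mexp(8, 6, 5)
  mexp(8, 6, 5): e is even, compute mexp(8, 3, 5)
    mexp(8, 3, 5): e is odd, compute mexp(8, 2, 5)
      mexp(8, 2, 5): e is even, compute mexp(8, 1, 5)
        mexp(8, 1, 5): e is odd, compute mexp(8, 0, 5)
          mexp(8, 0, 5) = 1
        (8 * 1) % 5 = 3
      half=3, (3*3) % 5 = 4
    (8 * 4) % 5 = 2
  half=2, (2*2) % 5 = 4
(8 * 4) % 5 = 2

2


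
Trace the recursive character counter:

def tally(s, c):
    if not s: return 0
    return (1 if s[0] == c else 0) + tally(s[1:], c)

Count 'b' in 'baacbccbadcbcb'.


s[0]='b' == 'b' -> 1
s[0]='a' != 'b' -> 0
s[0]='a' != 'b' -> 0
s[0]='c' != 'b' -> 0
s[0]='b' == 'b' -> 1
s[0]='c' != 'b' -> 0
s[0]='c' != 'b' -> 0
s[0]='b' == 'b' -> 1
s[0]='a' != 'b' -> 0
s[0]='d' != 'b' -> 0
s[0]='c' != 'b' -> 0
s[0]='b' == 'b' -> 1
s[0]='c' != 'b' -> 0
s[0]='b' == 'b' -> 1
Sum: 1 + 0 + 0 + 0 + 1 + 0 + 0 + 1 + 0 + 0 + 0 + 1 + 0 + 1 = 5

5


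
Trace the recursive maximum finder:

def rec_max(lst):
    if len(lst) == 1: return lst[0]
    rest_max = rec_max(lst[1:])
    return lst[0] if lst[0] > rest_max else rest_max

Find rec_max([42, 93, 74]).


rec_max([42, 93, 74]): compare 42 with rec_max([93, 74])
rec_max([93, 74]): compare 93 with rec_max([74])
rec_max([74]) = 74  (base case)
Compare 93 with 74 -> 93
Compare 42 with 93 -> 93

93


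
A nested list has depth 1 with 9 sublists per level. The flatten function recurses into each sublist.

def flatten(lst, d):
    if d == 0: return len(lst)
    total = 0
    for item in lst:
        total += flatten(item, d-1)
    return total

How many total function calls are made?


At depth 0 (root): 1 call
At depth 1: each of 1 parents calls flatten on 9 children = 9 calls
Total: 1 + 9 = 10

10


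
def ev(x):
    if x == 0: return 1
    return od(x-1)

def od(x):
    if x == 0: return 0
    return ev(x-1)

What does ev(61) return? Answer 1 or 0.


ev(61) = od(60)
od(60) = ev(59)
ev(59) = od(58)
od(58) = ev(57)
ev(57) = od(56)
od(56) = ev(55)
ev(55) = od(54)
od(54) = ev(53)
ev(53) = od(52)
od(52) = ev(51)
ev(51) = od(50)
od(50) = ev(49)
ev(49) = od(48)
od(48) = ev(47)
ev(47) = od(46)
od(46) = ev(45)
ev(45) = od(44)
od(44) = ev(43)
ev(43) = od(42)
od(42) = ev(41)
ev(41) = od(40)
od(40) = ev(39)
ev(39) = od(38)
od(38) = ev(37)
ev(37) = od(36)
od(36) = ev(35)
ev(35) = od(34)
od(34) = ev(33)
ev(33) = od(32)
od(32) = ev(31)
ev(31) = od(30)
od(30) = ev(29)
ev(29) = od(28)
od(28) = ev(27)
ev(27) = od(26)
od(26) = ev(25)
ev(25) = od(24)
od(24) = ev(23)
ev(23) = od(22)
od(22) = ev(21)
ev(21) = od(20)
od(20) = ev(19)
ev(19) = od(18)
od(18) = ev(17)
ev(17) = od(16)
od(16) = ev(15)
ev(15) = od(14)
od(14) = ev(13)
ev(13) = od(12)
od(12) = ev(11)
ev(11) = od(10)
od(10) = ev(9)
ev(9) = od(8)
od(8) = ev(7)
ev(7) = od(6)
od(6) = ev(5)
ev(5) = od(4)
od(4) = ev(3)
ev(3) = od(2)
od(2) = ev(1)
ev(1) = od(0)
od(0) = 0  (base case)
Result: 0

0


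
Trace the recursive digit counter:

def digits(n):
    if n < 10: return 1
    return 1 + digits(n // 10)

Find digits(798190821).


digits(798190821) = 1 + digits(79819082)
digits(79819082) = 1 + digits(7981908)
digits(7981908) = 1 + digits(798190)
digits(798190) = 1 + digits(79819)
digits(79819) = 1 + digits(7981)
digits(7981) = 1 + digits(798)
digits(798) = 1 + digits(79)
digits(79) = 1 + digits(7)
digits(7) = 1  (base case: 7 < 10)
Unwinding: 1 + 1 + 1 + 1 + 1 + 1 + 1 + 1 + 1 = 9

9


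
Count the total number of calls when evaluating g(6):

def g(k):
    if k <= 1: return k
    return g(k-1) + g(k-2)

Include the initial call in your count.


Let C(n) = total calls for g(n)
C(0) = 1, C(1) = 1
C(2) = 1 + C(1) + C(0) = 1 + 1 + 1 = 3
C(3) = 1 + C(2) + C(1) = 1 + 3 + 1 = 5
C(4) = 1 + C(3) + C(2) = 1 + 5 + 3 = 9
C(5) = 1 + C(4) + C(3) = 1 + 9 + 5 = 15
C(6) = 1 + C(5) + C(4) = 1 + 15 + 9 = 25

25


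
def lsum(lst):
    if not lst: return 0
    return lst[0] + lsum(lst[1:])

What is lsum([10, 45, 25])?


lsum([10, 45, 25]) = 10 + lsum([45, 25])
lsum([45, 25]) = 45 + lsum([25])
lsum([25]) = 25 + lsum([])
lsum([]) = 0  (base case)
Total: 10 + 45 + 25 + 0 = 80

80


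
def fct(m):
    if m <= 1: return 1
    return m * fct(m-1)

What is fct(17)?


fct(17)
= 17 * fct(16)
= 17 * 16 * fct(15)
= 17 * 16 * 15 * fct(14)
= 17 * 16 * 15 * 14 * fct(13)
= 17 * 16 * 15 * 14 * 13 * fct(12)
= 17 * 16 * 15 * 14 * 13 * 12 * fct(11)
= 17 * 16 * 15 * 14 * 13 * 12 * 11 * fct(10)
= 17 * 16 * 15 * 14 * 13 * 12 * 11 * 10 * fct(9)
= 17 * 16 * 15 * 14 * 13 * 12 * 11 * 10 * 9 * fct(8)
= 17 * 16 * 15 * 14 * 13 * 12 * 11 * 10 * 9 * 8 * fct(7)
= 17 * 16 * 15 * 14 * 13 * 12 * 11 * 10 * 9 * 8 * 7 * fct(6)
= 17 * 16 * 15 * 14 * 13 * 12 * 11 * 10 * 9 * 8 * 7 * 6 * fct(5)
= 17 * 16 * 15 * 14 * 13 * 12 * 11 * 10 * 9 * 8 * 7 * 6 * 5 * fct(4)
= 17 * 16 * 15 * 14 * 13 * 12 * 11 * 10 * 9 * 8 * 7 * 6 * 5 * 4 * fct(3)
= 17 * 16 * 15 * 14 * 13 * 12 * 11 * 10 * 9 * 8 * 7 * 6 * 5 * 4 * 3 * fct(2)
= 17 * 16 * 15 * 14 * 13 * 12 * 11 * 10 * 9 * 8 * 7 * 6 * 5 * 4 * 3 * 2 * fct(1)
= 17 * 16 * 15 * 14 * 13 * 12 * 11 * 10 * 9 * 8 * 7 * 6 * 5 * 4 * 3 * 2 * 1
= 355687428096000

355687428096000


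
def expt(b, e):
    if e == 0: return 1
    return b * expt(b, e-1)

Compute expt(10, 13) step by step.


expt(10, 13)
= 10 * expt(10, 12)
= 10 * 10 * expt(10, 11)
= 10 * 10 * 10 * expt(10, 10)
= 10 * 10 * 10 * 10 * expt(10, 9)
= 10 * 10 * 10 * 10 * 10 * expt(10, 8)
= 10 * 10 * 10 * 10 * 10 * 10 * expt(10, 7)
= 10 * 10 * 10 * 10 * 10 * 10 * 10 * expt(10, 6)
= 10 * 10 * 10 * 10 * 10 * 10 * 10 * 10 * expt(10, 5)
= 10 * 10 * 10 * 10 * 10 * 10 * 10 * 10 * 10 * expt(10, 4)
= 10 * 10 * 10 * 10 * 10 * 10 * 10 * 10 * 10 * 10 * expt(10, 3)
= 10 * 10 * 10 * 10 * 10 * 10 * 10 * 10 * 10 * 10 * 10 * expt(10, 2)
= 10 * 10 * 10 * 10 * 10 * 10 * 10 * 10 * 10 * 10 * 10 * 10 * expt(10, 1)
= 10 * 10 * 10 * 10 * 10 * 10 * 10 * 10 * 10 * 10 * 10 * 10 * 10 * expt(10, 0)
= 10 * 10 * 10 * 10 * 10 * 10 * 10 * 10 * 10 * 10 * 10 * 10 * 10 * 1
= 10000000000000

10000000000000


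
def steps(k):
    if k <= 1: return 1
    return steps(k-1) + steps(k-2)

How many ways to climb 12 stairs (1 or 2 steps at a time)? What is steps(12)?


Building up from base cases:
steps(0) = 1
steps(1) = 1
steps(2) = steps(1) + steps(0) = 1 + 1 = 2
steps(3) = steps(2) + steps(1) = 2 + 1 = 3
steps(4) = steps(3) + steps(2) = 3 + 2 = 5
steps(5) = steps(4) + steps(3) = 5 + 3 = 8
steps(6) = steps(5) + steps(4) = 8 + 5 = 13
steps(7) = steps(6) + steps(5) = 13 + 8 = 21
steps(8) = steps(7) + steps(6) = 21 + 13 = 34
steps(9) = steps(8) + steps(7) = 34 + 21 = 55
steps(10) = steps(9) + steps(8) = 55 + 34 = 89
steps(11) = steps(10) + steps(9) = 89 + 55 = 144
steps(12) = steps(11) + steps(10) = 144 + 89 = 233

233


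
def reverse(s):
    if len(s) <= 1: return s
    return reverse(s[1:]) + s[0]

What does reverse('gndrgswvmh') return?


reverse('gndrgswvmh') = reverse('ndrgswvmh') + 'g'
reverse('ndrgswvmh') = reverse('drgswvmh') + 'n'
reverse('drgswvmh') = reverse('rgswvmh') + 'd'
reverse('rgswvmh') = reverse('gswvmh') + 'r'
reverse('gswvmh') = reverse('swvmh') + 'g'
reverse('swvmh') = reverse('wvmh') + 's'
reverse('wvmh') = reverse('vmh') + 'w'
reverse('vmh') = reverse('mh') + 'v'
reverse('mh') = reverse('h') + 'm'
reverse('h') = 'h'  (base case)
Concatenating: 'h' + 'm' + 'v' + 'w' + 's' + 'g' + 'r' + 'd' + 'n' + 'g' = 'hmvwsgrdng'

hmvwsgrdng


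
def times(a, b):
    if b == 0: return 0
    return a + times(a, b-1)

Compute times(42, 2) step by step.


times(42, 2) = 42 + times(42, 1)
times(42, 1) = 42 + times(42, 0)
times(42, 0) = 0  (base case)
Total: 42 + 42 + 0 = 84

84


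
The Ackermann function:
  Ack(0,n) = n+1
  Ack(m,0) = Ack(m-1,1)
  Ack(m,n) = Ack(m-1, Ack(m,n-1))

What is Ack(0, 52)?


Ack(0, 52) = 53
Result: Ack(0, 52) = 53

53


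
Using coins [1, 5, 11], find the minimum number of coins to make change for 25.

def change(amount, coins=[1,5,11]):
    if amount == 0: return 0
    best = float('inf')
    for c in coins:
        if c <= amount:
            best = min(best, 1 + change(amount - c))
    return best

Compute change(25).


Building up with DP:
change(0) = 0
change(1) = min(1+change(0)=1+0=1) = 1
change(2) = min(1+change(1)=1+1=2) = 2
change(3) = min(1+change(2)=1+2=3) = 3
change(4) = min(1+change(3)=1+3=4) = 4
change(5) = min(1+change(4)=1+4=5, 1+change(0)=1+0=1) = 1
change(6) = min(1+change(5)=1+1=2, 1+change(1)=1+1=2) = 2
change(7) = min(1+change(6)=1+2=3, 1+change(2)=1+2=3) = 3
change(8) = min(1+change(7)=1+3=4, 1+change(3)=1+3=4) = 4
change(9) = min(1+change(8)=1+4=5, 1+change(4)=1+4=5) = 5
change(10) = min(1+change(9)=1+5=6, 1+change(5)=1+1=2) = 2
change(11) = min(1+change(10)=1+2=3, 1+change(6)=1+2=3, 1+change(0)=1+0=1) = 1
change(12) = min(1+change(11)=1+1=2, 1+change(7)=1+3=4, 1+change(1)=1+1=2) = 2
change(13) = min(1+change(12)=1+2=3, 1+change(8)=1+4=5, 1+change(2)=1+2=3) = 3
change(14) = min(1+change(13)=1+3=4, 1+change(9)=1+5=6, 1+change(3)=1+3=4) = 4
change(15) = min(1+change(14)=1+4=5, 1+change(10)=1+2=3, 1+change(4)=1+4=5) = 3
change(16) = min(1+change(15)=1+3=4, 1+change(11)=1+1=2, 1+change(5)=1+1=2) = 2
change(17) = min(1+change(16)=1+2=3, 1+change(12)=1+2=3, 1+change(6)=1+2=3) = 3
change(18) = min(1+change(17)=1+3=4, 1+change(13)=1+3=4, 1+change(7)=1+3=4) = 4
change(19) = min(1+change(18)=1+4=5, 1+change(14)=1+4=5, 1+change(8)=1+4=5) = 5
change(20) = min(1+change(19)=1+5=6, 1+change(15)=1+3=4, 1+change(9)=1+5=6) = 4
change(21) = min(1+change(20)=1+4=5, 1+change(16)=1+2=3, 1+change(10)=1+2=3) = 3
change(22) = min(1+change(21)=1+3=4, 1+change(17)=1+3=4, 1+change(11)=1+1=2) = 2
change(23) = min(1+change(22)=1+2=3, 1+change(18)=1+4=5, 1+change(12)=1+2=3) = 3
change(24) = min(1+change(23)=1+3=4, 1+change(19)=1+5=6, 1+change(13)=1+3=4) = 4
change(25) = min(1+change(24)=1+4=5, 1+change(20)=1+4=5, 1+change(14)=1+4=5) = 5

5


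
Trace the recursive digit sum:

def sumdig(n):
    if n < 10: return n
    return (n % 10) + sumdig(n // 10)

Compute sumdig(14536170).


sumdig(14536170) = 0 + sumdig(1453617)
sumdig(1453617) = 7 + sumdig(145361)
sumdig(145361) = 1 + sumdig(14536)
sumdig(14536) = 6 + sumdig(1453)
sumdig(1453) = 3 + sumdig(145)
sumdig(145) = 5 + sumdig(14)
sumdig(14) = 4 + sumdig(1)
sumdig(1) = 1  (base case)
Total: 0 + 7 + 1 + 6 + 3 + 5 + 4 + 1 = 27

27


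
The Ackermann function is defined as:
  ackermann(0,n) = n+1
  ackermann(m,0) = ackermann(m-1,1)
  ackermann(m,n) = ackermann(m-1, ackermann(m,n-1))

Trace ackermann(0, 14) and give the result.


ackermann(0, 14) = 15
Result: ackermann(0, 14) = 15

15


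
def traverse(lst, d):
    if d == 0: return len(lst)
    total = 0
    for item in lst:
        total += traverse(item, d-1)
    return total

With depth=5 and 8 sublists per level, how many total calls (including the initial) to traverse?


At depth 0 (root): 1 call
At depth 1: each of 1 parents calls traverse on 8 children = 8 calls
At depth 2: each of 8 parents calls traverse on 8 children = 64 calls
At depth 3: each of 64 parents calls traverse on 8 children = 512 calls
At depth 4: each of 512 parents calls traverse on 8 children = 4096 calls
At depth 5: each of 4096 parents calls traverse on 8 children = 32768 calls
Total: 1 + 8 + 64 + 512 + 4096 + 32768 = 37449

37449


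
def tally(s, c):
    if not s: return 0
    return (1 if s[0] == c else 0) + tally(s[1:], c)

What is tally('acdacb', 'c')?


s[0]='a' != 'c' -> 0
s[0]='c' == 'c' -> 1
s[0]='d' != 'c' -> 0
s[0]='a' != 'c' -> 0
s[0]='c' == 'c' -> 1
s[0]='b' != 'c' -> 0
Sum: 0 + 1 + 0 + 0 + 1 + 0 = 2

2


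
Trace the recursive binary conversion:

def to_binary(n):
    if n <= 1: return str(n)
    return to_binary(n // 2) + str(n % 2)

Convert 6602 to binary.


to_binary(6602) = to_binary(3301) + '0'
to_binary(3301) = to_binary(1650) + '1'
to_binary(1650) = to_binary(825) + '0'
to_binary(825) = to_binary(412) + '1'
to_binary(412) = to_binary(206) + '0'
to_binary(206) = to_binary(103) + '0'
to_binary(103) = to_binary(51) + '1'
to_binary(51) = to_binary(25) + '1'
to_binary(25) = to_binary(12) + '1'
to_binary(12) = to_binary(6) + '0'
to_binary(6) = to_binary(3) + '0'
to_binary(3) = to_binary(1) + '1'
to_binary(1) = '1'  (base case)
Concatenating: '1' + '1' + '0' + '0' + '1' + '1' + '1' + '0' + '0' + '1' + '0' + '1' + '0' = '1100111001010'

1100111001010


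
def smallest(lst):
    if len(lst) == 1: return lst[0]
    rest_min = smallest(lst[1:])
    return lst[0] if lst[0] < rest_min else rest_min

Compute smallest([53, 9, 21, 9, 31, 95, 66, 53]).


smallest([53, 9, 21, 9, 31, 95, 66, 53]): compare 53 with smallest([9, 21, 9, 31, 95, 66, 53])
smallest([9, 21, 9, 31, 95, 66, 53]): compare 9 with smallest([21, 9, 31, 95, 66, 53])
smallest([21, 9, 31, 95, 66, 53]): compare 21 with smallest([9, 31, 95, 66, 53])
smallest([9, 31, 95, 66, 53]): compare 9 with smallest([31, 95, 66, 53])
smallest([31, 95, 66, 53]): compare 31 with smallest([95, 66, 53])
smallest([95, 66, 53]): compare 95 with smallest([66, 53])
smallest([66, 53]): compare 66 with smallest([53])
smallest([53]) = 53  (base case)
Compare 66 with 53 -> 53
Compare 95 with 53 -> 53
Compare 31 with 53 -> 31
Compare 9 with 31 -> 9
Compare 21 with 9 -> 9
Compare 9 with 9 -> 9
Compare 53 with 9 -> 9

9


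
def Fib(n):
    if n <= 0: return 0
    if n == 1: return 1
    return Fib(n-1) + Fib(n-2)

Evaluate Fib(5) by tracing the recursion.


Computing Fib(5) bottom-up:
Fib(0) = 0
Fib(1) = 1
Fib(2) = Fib(1) + Fib(0) = 1 + 0 = 1
Fib(3) = Fib(2) + Fib(1) = 1 + 1 = 2
Fib(4) = Fib(3) + Fib(2) = 2 + 1 = 3
Fib(5) = Fib(4) + Fib(3) = 3 + 2 = 5

5


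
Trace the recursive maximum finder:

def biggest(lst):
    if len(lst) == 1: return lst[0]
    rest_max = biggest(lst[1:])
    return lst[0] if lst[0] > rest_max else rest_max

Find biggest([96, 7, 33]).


biggest([96, 7, 33]): compare 96 with biggest([7, 33])
biggest([7, 33]): compare 7 with biggest([33])
biggest([33]) = 33  (base case)
Compare 7 with 33 -> 33
Compare 96 with 33 -> 96

96


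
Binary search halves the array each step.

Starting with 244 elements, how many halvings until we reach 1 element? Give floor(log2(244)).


244 / 2 = 122
122 / 2 = 61
61 / 2 = 30
30 / 2 = 15
15 / 2 = 7
7 / 2 = 3
3 / 2 = 1
Reached 1 after 7 halvings

7


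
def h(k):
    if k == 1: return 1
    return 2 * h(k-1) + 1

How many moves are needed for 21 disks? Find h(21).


h(21) = 2 * h(20) + 1
h(20) = 2 * h(19) + 1
h(19) = 2 * h(18) + 1
h(18) = 2 * h(17) + 1
h(17) = 2 * h(16) + 1
h(16) = 2 * h(15) + 1
h(15) = 2 * h(14) + 1
h(14) = 2 * h(13) + 1
h(13) = 2 * h(12) + 1
h(12) = 2 * h(11) + 1
h(11) = 2 * h(10) + 1
h(10) = 2 * h(9) + 1
h(9) = 2 * h(8) + 1
h(8) = 2 * h(7) + 1
h(7) = 2 * h(6) + 1
h(6) = 2 * h(5) + 1
h(5) = 2 * h(4) + 1
h(4) = 2 * h(3) + 1
h(3) = 2 * h(2) + 1
h(2) = 2 * h(1) + 1
h(1) = 1  (base case)
h(2) = 2 * 1 + 1 = 3
h(3) = 2 * 3 + 1 = 7
h(4) = 2 * 7 + 1 = 15
h(5) = 2 * 15 + 1 = 31
h(6) = 2 * 31 + 1 = 63
h(7) = 2 * 63 + 1 = 127
h(8) = 2 * 127 + 1 = 255
h(9) = 2 * 255 + 1 = 511
h(10) = 2 * 511 + 1 = 1023
h(11) = 2 * 1023 + 1 = 2047
h(12) = 2 * 2047 + 1 = 4095
h(13) = 2 * 4095 + 1 = 8191
h(14) = 2 * 8191 + 1 = 16383
h(15) = 2 * 16383 + 1 = 32767
h(16) = 2 * 32767 + 1 = 65535
h(17) = 2 * 65535 + 1 = 131071
h(18) = 2 * 131071 + 1 = 262143
h(19) = 2 * 262143 + 1 = 524287
h(20) = 2 * 524287 + 1 = 1048575
h(21) = 2 * 1048575 + 1 = 2097151

2097151


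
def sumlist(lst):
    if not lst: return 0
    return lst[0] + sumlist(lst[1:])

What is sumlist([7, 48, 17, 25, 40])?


sumlist([7, 48, 17, 25, 40]) = 7 + sumlist([48, 17, 25, 40])
sumlist([48, 17, 25, 40]) = 48 + sumlist([17, 25, 40])
sumlist([17, 25, 40]) = 17 + sumlist([25, 40])
sumlist([25, 40]) = 25 + sumlist([40])
sumlist([40]) = 40 + sumlist([])
sumlist([]) = 0  (base case)
Total: 7 + 48 + 17 + 25 + 40 + 0 = 137

137


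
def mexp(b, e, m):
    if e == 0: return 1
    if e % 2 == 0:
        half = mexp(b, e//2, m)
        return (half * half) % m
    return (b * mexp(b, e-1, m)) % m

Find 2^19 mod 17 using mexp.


mexp(2, 19, 17): e is odd, compute mexp(2, 18, 17)
  mexp(2, 18, 17): e is even, compute mexp(2, 9, 17)
    mexp(2, 9, 17): e is odd, compute mexp(2, 8, 17)
      mexp(2, 8, 17): e is even, compute mexp(2, 4, 17)
        mexp(2, 4, 17): e is even, compute mexp(2, 2, 17)
          mexp(2, 2, 17): e is even, compute mexp(2, 1, 17)
          mexp(2, 1, 17): e is odd, compute mexp(2, 0, 17)
          mexp(2, 0, 17) = 1
          (2 * 1) % 17 = 2
          half=2, (2*2) % 17 = 4
        half=4, (4*4) % 17 = 16
      half=16, (16*16) % 17 = 1
    (2 * 1) % 17 = 2
  half=2, (2*2) % 17 = 4
(2 * 4) % 17 = 8

8


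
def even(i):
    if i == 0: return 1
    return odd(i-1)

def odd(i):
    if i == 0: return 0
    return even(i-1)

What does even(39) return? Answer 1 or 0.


even(39) = odd(38)
odd(38) = even(37)
even(37) = odd(36)
odd(36) = even(35)
even(35) = odd(34)
odd(34) = even(33)
even(33) = odd(32)
odd(32) = even(31)
even(31) = odd(30)
odd(30) = even(29)
even(29) = odd(28)
odd(28) = even(27)
even(27) = odd(26)
odd(26) = even(25)
even(25) = odd(24)
odd(24) = even(23)
even(23) = odd(22)
odd(22) = even(21)
even(21) = odd(20)
odd(20) = even(19)
even(19) = odd(18)
odd(18) = even(17)
even(17) = odd(16)
odd(16) = even(15)
even(15) = odd(14)
odd(14) = even(13)
even(13) = odd(12)
odd(12) = even(11)
even(11) = odd(10)
odd(10) = even(9)
even(9) = odd(8)
odd(8) = even(7)
even(7) = odd(6)
odd(6) = even(5)
even(5) = odd(4)
odd(4) = even(3)
even(3) = odd(2)
odd(2) = even(1)
even(1) = odd(0)
odd(0) = 0  (base case)
Result: 0

0


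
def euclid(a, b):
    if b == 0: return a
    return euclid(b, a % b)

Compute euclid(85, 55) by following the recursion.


euclid(85, 55) = euclid(55, 30)
euclid(55, 30) = euclid(30, 25)
euclid(30, 25) = euclid(25, 5)
euclid(25, 5) = euclid(5, 0)
euclid(5, 0) = 5  (base case)

5


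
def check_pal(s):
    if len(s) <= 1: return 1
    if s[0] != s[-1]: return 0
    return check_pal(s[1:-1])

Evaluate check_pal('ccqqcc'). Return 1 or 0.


check_pal('ccqqcc'): s[0]='c' == s[-1]='c' -> check check_pal('cqqc')
check_pal('cqqc'): s[0]='c' == s[-1]='c' -> check check_pal('qq')
check_pal('qq'): s[0]='q' == s[-1]='q' -> check check_pal('')
check_pal(''): len <= 1 -> return 1  (base case)
Result: 1 (palindrome)

1


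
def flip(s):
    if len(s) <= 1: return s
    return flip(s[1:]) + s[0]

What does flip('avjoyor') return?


flip('avjoyor') = flip('vjoyor') + 'a'
flip('vjoyor') = flip('joyor') + 'v'
flip('joyor') = flip('oyor') + 'j'
flip('oyor') = flip('yor') + 'o'
flip('yor') = flip('or') + 'y'
flip('or') = flip('r') + 'o'
flip('r') = 'r'  (base case)
Concatenating: 'r' + 'o' + 'y' + 'o' + 'j' + 'v' + 'a' = 'royojva'

royojva


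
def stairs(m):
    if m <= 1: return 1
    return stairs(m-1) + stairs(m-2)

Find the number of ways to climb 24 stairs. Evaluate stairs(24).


Building up from base cases:
stairs(0) = 1
stairs(1) = 1
stairs(2) = stairs(1) + stairs(0) = 1 + 1 = 2
stairs(3) = stairs(2) + stairs(1) = 2 + 1 = 3
stairs(4) = stairs(3) + stairs(2) = 3 + 2 = 5
stairs(5) = stairs(4) + stairs(3) = 5 + 3 = 8
stairs(6) = stairs(5) + stairs(4) = 8 + 5 = 13
stairs(7) = stairs(6) + stairs(5) = 13 + 8 = 21
stairs(8) = stairs(7) + stairs(6) = 21 + 13 = 34
stairs(9) = stairs(8) + stairs(7) = 34 + 21 = 55
stairs(10) = stairs(9) + stairs(8) = 55 + 34 = 89
stairs(11) = stairs(10) + stairs(9) = 89 + 55 = 144
stairs(12) = stairs(11) + stairs(10) = 144 + 89 = 233
stairs(13) = stairs(12) + stairs(11) = 233 + 144 = 377
stairs(14) = stairs(13) + stairs(12) = 377 + 233 = 610
stairs(15) = stairs(14) + stairs(13) = 610 + 377 = 987
stairs(16) = stairs(15) + stairs(14) = 987 + 610 = 1597
stairs(17) = stairs(16) + stairs(15) = 1597 + 987 = 2584
stairs(18) = stairs(17) + stairs(16) = 2584 + 1597 = 4181
stairs(19) = stairs(18) + stairs(17) = 4181 + 2584 = 6765
stairs(20) = stairs(19) + stairs(18) = 6765 + 4181 = 10946
stairs(21) = stairs(20) + stairs(19) = 10946 + 6765 = 17711
stairs(22) = stairs(21) + stairs(20) = 17711 + 10946 = 28657
stairs(23) = stairs(22) + stairs(21) = 28657 + 17711 = 46368
stairs(24) = stairs(23) + stairs(22) = 46368 + 28657 = 75025

75025


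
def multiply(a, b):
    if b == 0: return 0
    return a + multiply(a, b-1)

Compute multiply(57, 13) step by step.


multiply(57, 13) = 57 + multiply(57, 12)
multiply(57, 12) = 57 + multiply(57, 11)
multiply(57, 11) = 57 + multiply(57, 10)
multiply(57, 10) = 57 + multiply(57, 9)
multiply(57, 9) = 57 + multiply(57, 8)
multiply(57, 8) = 57 + multiply(57, 7)
multiply(57, 7) = 57 + multiply(57, 6)
multiply(57, 6) = 57 + multiply(57, 5)
multiply(57, 5) = 57 + multiply(57, 4)
multiply(57, 4) = 57 + multiply(57, 3)
multiply(57, 3) = 57 + multiply(57, 2)
multiply(57, 2) = 57 + multiply(57, 1)
multiply(57, 1) = 57 + multiply(57, 0)
multiply(57, 0) = 0  (base case)
Total: 57 + 57 + 57 + 57 + 57 + 57 + 57 + 57 + 57 + 57 + 57 + 57 + 57 + 0 = 741

741


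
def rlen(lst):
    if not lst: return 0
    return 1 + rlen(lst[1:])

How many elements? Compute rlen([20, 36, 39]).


rlen([20, 36, 39]) = 1 + rlen([36, 39])
rlen([36, 39]) = 1 + rlen([39])
rlen([39]) = 1 + rlen([])
rlen([]) = 0  (base case)
Unwinding: 1 + 1 + 1 + 0 = 3

3


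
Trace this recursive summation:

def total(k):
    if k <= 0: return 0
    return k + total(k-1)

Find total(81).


total(81)
= 81 + 80 + 79 + 78 + 77 + 76 + 75 + 74 + 73 + 72 + 71 + 70 + 69 + 68 + 67 + 66 + 65 + 64 + 63 + 62 + 61 + 60 + 59 + 58 + 57 + 56 + 55 + 54 + 53 + 52 + 51 + 50 + 49 + 48 + 47 + 46 + 45 + 44 + 43 + 42 + 41 + 40 + 39 + 38 + 37 + 36 + 35 + 34 + 33 + 32 + 31 + 30 + 29 + 28 + 27 + 26 + 25 + 24 + 23 + 22 + 21 + 20 + 19 + 18 + 17 + 16 + 15 + 14 + 13 + 12 + 11 + 10 + 9 + 8 + 7 + 6 + 5 + 4 + 3 + 2 + 1 + total(0)
= 81 + 80 + 79 + 78 + 77 + 76 + 75 + 74 + 73 + 72 + 71 + 70 + 69 + 68 + 67 + 66 + 65 + 64 + 63 + 62 + 61 + 60 + 59 + 58 + 57 + 56 + 55 + 54 + 53 + 52 + 51 + 50 + 49 + 48 + 47 + 46 + 45 + 44 + 43 + 42 + 41 + 40 + 39 + 38 + 37 + 36 + 35 + 34 + 33 + 32 + 31 + 30 + 29 + 28 + 27 + 26 + 25 + 24 + 23 + 22 + 21 + 20 + 19 + 18 + 17 + 16 + 15 + 14 + 13 + 12 + 11 + 10 + 9 + 8 + 7 + 6 + 5 + 4 + 3 + 2 + 1 + 0
= 3321

3321


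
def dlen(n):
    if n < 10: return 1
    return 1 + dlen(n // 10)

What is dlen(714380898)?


dlen(714380898) = 1 + dlen(71438089)
dlen(71438089) = 1 + dlen(7143808)
dlen(7143808) = 1 + dlen(714380)
dlen(714380) = 1 + dlen(71438)
dlen(71438) = 1 + dlen(7143)
dlen(7143) = 1 + dlen(714)
dlen(714) = 1 + dlen(71)
dlen(71) = 1 + dlen(7)
dlen(7) = 1  (base case: 7 < 10)
Unwinding: 1 + 1 + 1 + 1 + 1 + 1 + 1 + 1 + 1 = 9

9


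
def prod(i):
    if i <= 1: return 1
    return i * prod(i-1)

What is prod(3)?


prod(3)
= 3 * prod(2)
= 3 * 2 * prod(1)
= 3 * 2 * 1
= 6

6


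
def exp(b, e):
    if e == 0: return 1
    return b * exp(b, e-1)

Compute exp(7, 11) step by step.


exp(7, 11)
= 7 * exp(7, 10)
= 7 * 7 * exp(7, 9)
= 7 * 7 * 7 * exp(7, 8)
= 7 * 7 * 7 * 7 * exp(7, 7)
= 7 * 7 * 7 * 7 * 7 * exp(7, 6)
= 7 * 7 * 7 * 7 * 7 * 7 * exp(7, 5)
= 7 * 7 * 7 * 7 * 7 * 7 * 7 * exp(7, 4)
= 7 * 7 * 7 * 7 * 7 * 7 * 7 * 7 * exp(7, 3)
= 7 * 7 * 7 * 7 * 7 * 7 * 7 * 7 * 7 * exp(7, 2)
= 7 * 7 * 7 * 7 * 7 * 7 * 7 * 7 * 7 * 7 * exp(7, 1)
= 7 * 7 * 7 * 7 * 7 * 7 * 7 * 7 * 7 * 7 * 7 * exp(7, 0)
= 7 * 7 * 7 * 7 * 7 * 7 * 7 * 7 * 7 * 7 * 7 * 1
= 1977326743

1977326743


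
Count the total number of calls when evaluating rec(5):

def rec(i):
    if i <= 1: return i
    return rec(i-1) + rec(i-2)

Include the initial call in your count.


Let C(n) = total calls for rec(n)
C(0) = 1, C(1) = 1
C(2) = 1 + C(1) + C(0) = 1 + 1 + 1 = 3
C(3) = 1 + C(2) + C(1) = 1 + 3 + 1 = 5
C(4) = 1 + C(3) + C(2) = 1 + 5 + 3 = 9
C(5) = 1 + C(4) + C(3) = 1 + 9 + 5 = 15

15


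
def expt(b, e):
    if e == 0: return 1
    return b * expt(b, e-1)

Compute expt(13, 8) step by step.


expt(13, 8)
= 13 * expt(13, 7)
= 13 * 13 * expt(13, 6)
= 13 * 13 * 13 * expt(13, 5)
= 13 * 13 * 13 * 13 * expt(13, 4)
= 13 * 13 * 13 * 13 * 13 * expt(13, 3)
= 13 * 13 * 13 * 13 * 13 * 13 * expt(13, 2)
= 13 * 13 * 13 * 13 * 13 * 13 * 13 * expt(13, 1)
= 13 * 13 * 13 * 13 * 13 * 13 * 13 * 13 * expt(13, 0)
= 13 * 13 * 13 * 13 * 13 * 13 * 13 * 13 * 1
= 815730721

815730721


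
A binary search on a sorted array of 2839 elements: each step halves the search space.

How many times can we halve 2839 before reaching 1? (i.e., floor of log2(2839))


2839 / 2 = 1419
1419 / 2 = 709
709 / 2 = 354
354 / 2 = 177
177 / 2 = 88
88 / 2 = 44
44 / 2 = 22
22 / 2 = 11
11 / 2 = 5
5 / 2 = 2
2 / 2 = 1
Reached 1 after 11 halvings

11


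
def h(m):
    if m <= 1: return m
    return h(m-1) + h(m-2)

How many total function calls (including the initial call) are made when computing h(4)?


Let C(n) = total calls for h(n)
C(0) = 1, C(1) = 1
C(2) = 1 + C(1) + C(0) = 1 + 1 + 1 = 3
C(3) = 1 + C(2) + C(1) = 1 + 3 + 1 = 5
C(4) = 1 + C(3) + C(2) = 1 + 5 + 3 = 9

9


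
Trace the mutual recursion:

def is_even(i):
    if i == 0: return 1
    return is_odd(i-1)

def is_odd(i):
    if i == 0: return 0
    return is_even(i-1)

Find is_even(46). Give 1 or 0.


is_even(46) = is_odd(45)
is_odd(45) = is_even(44)
is_even(44) = is_odd(43)
is_odd(43) = is_even(42)
is_even(42) = is_odd(41)
is_odd(41) = is_even(40)
is_even(40) = is_odd(39)
is_odd(39) = is_even(38)
is_even(38) = is_odd(37)
is_odd(37) = is_even(36)
is_even(36) = is_odd(35)
is_odd(35) = is_even(34)
is_even(34) = is_odd(33)
is_odd(33) = is_even(32)
is_even(32) = is_odd(31)
is_odd(31) = is_even(30)
is_even(30) = is_odd(29)
is_odd(29) = is_even(28)
is_even(28) = is_odd(27)
is_odd(27) = is_even(26)
is_even(26) = is_odd(25)
is_odd(25) = is_even(24)
is_even(24) = is_odd(23)
is_odd(23) = is_even(22)
is_even(22) = is_odd(21)
is_odd(21) = is_even(20)
is_even(20) = is_odd(19)
is_odd(19) = is_even(18)
is_even(18) = is_odd(17)
is_odd(17) = is_even(16)
is_even(16) = is_odd(15)
is_odd(15) = is_even(14)
is_even(14) = is_odd(13)
is_odd(13) = is_even(12)
is_even(12) = is_odd(11)
is_odd(11) = is_even(10)
is_even(10) = is_odd(9)
is_odd(9) = is_even(8)
is_even(8) = is_odd(7)
is_odd(7) = is_even(6)
is_even(6) = is_odd(5)
is_odd(5) = is_even(4)
is_even(4) = is_odd(3)
is_odd(3) = is_even(2)
is_even(2) = is_odd(1)
is_odd(1) = is_even(0)
is_even(0) = 1  (base case)
Result: 1

1


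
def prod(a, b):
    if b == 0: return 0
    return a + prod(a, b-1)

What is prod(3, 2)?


prod(3, 2) = 3 + prod(3, 1)
prod(3, 1) = 3 + prod(3, 0)
prod(3, 0) = 0  (base case)
Total: 3 + 3 + 0 = 6

6


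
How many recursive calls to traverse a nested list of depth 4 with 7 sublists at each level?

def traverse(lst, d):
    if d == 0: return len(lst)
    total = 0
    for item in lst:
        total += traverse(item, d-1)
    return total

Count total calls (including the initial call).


At depth 0 (root): 1 call
At depth 1: each of 1 parents calls traverse on 7 children = 7 calls
At depth 2: each of 7 parents calls traverse on 7 children = 49 calls
At depth 3: each of 49 parents calls traverse on 7 children = 343 calls
At depth 4: each of 343 parents calls traverse on 7 children = 2401 calls
Total: 1 + 7 + 49 + 343 + 2401 = 2801

2801


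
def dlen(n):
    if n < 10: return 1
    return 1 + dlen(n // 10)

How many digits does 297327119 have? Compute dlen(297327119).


dlen(297327119) = 1 + dlen(29732711)
dlen(29732711) = 1 + dlen(2973271)
dlen(2973271) = 1 + dlen(297327)
dlen(297327) = 1 + dlen(29732)
dlen(29732) = 1 + dlen(2973)
dlen(2973) = 1 + dlen(297)
dlen(297) = 1 + dlen(29)
dlen(29) = 1 + dlen(2)
dlen(2) = 1  (base case: 2 < 10)
Unwinding: 1 + 1 + 1 + 1 + 1 + 1 + 1 + 1 + 1 = 9

9


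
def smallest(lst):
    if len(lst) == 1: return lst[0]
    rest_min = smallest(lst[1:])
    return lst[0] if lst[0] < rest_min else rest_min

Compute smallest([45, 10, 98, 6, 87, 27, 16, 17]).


smallest([45, 10, 98, 6, 87, 27, 16, 17]): compare 45 with smallest([10, 98, 6, 87, 27, 16, 17])
smallest([10, 98, 6, 87, 27, 16, 17]): compare 10 with smallest([98, 6, 87, 27, 16, 17])
smallest([98, 6, 87, 27, 16, 17]): compare 98 with smallest([6, 87, 27, 16, 17])
smallest([6, 87, 27, 16, 17]): compare 6 with smallest([87, 27, 16, 17])
smallest([87, 27, 16, 17]): compare 87 with smallest([27, 16, 17])
smallest([27, 16, 17]): compare 27 with smallest([16, 17])
smallest([16, 17]): compare 16 with smallest([17])
smallest([17]) = 17  (base case)
Compare 16 with 17 -> 16
Compare 27 with 16 -> 16
Compare 87 with 16 -> 16
Compare 6 with 16 -> 6
Compare 98 with 6 -> 6
Compare 10 with 6 -> 6
Compare 45 with 6 -> 6

6


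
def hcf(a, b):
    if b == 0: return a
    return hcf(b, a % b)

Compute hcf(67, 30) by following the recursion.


hcf(67, 30) = hcf(30, 7)
hcf(30, 7) = hcf(7, 2)
hcf(7, 2) = hcf(2, 1)
hcf(2, 1) = hcf(1, 0)
hcf(1, 0) = 1  (base case)

1


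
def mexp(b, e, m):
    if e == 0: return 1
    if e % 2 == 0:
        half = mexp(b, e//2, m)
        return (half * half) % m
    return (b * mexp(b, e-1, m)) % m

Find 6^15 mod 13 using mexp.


mexp(6, 15, 13): e is odd, compute mexp(6, 14, 13)
  mexp(6, 14, 13): e is even, compute mexp(6, 7, 13)
    mexp(6, 7, 13): e is odd, compute mexp(6, 6, 13)
      mexp(6, 6, 13): e is even, compute mexp(6, 3, 13)
        mexp(6, 3, 13): e is odd, compute mexp(6, 2, 13)
          mexp(6, 2, 13): e is even, compute mexp(6, 1, 13)
          mexp(6, 1, 13): e is odd, compute mexp(6, 0, 13)
          mexp(6, 0, 13) = 1
          (6 * 1) % 13 = 6
          half=6, (6*6) % 13 = 10
        (6 * 10) % 13 = 8
      half=8, (8*8) % 13 = 12
    (6 * 12) % 13 = 7
  half=7, (7*7) % 13 = 10
(6 * 10) % 13 = 8

8


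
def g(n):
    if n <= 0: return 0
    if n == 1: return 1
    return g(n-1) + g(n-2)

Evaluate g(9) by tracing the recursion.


Computing g(9) bottom-up:
g(0) = 0
g(1) = 1
g(2) = g(1) + g(0) = 1 + 0 = 1
g(3) = g(2) + g(1) = 1 + 1 = 2
g(4) = g(3) + g(2) = 2 + 1 = 3
g(5) = g(4) + g(3) = 3 + 2 = 5
g(6) = g(5) + g(4) = 5 + 3 = 8
g(7) = g(6) + g(5) = 8 + 5 = 13
g(8) = g(7) + g(6) = 13 + 8 = 21
g(9) = g(8) + g(7) = 21 + 13 = 34

34


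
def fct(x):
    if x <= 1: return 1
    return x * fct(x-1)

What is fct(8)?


fct(8)
= 8 * fct(7)
= 8 * 7 * fct(6)
= 8 * 7 * 6 * fct(5)
= 8 * 7 * 6 * 5 * fct(4)
= 8 * 7 * 6 * 5 * 4 * fct(3)
= 8 * 7 * 6 * 5 * 4 * 3 * fct(2)
= 8 * 7 * 6 * 5 * 4 * 3 * 2 * fct(1)
= 8 * 7 * 6 * 5 * 4 * 3 * 2 * 1
= 40320

40320


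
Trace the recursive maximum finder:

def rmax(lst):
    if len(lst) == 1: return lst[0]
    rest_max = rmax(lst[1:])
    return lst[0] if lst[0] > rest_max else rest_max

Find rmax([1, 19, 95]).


rmax([1, 19, 95]): compare 1 with rmax([19, 95])
rmax([19, 95]): compare 19 with rmax([95])
rmax([95]) = 95  (base case)
Compare 19 with 95 -> 95
Compare 1 with 95 -> 95

95


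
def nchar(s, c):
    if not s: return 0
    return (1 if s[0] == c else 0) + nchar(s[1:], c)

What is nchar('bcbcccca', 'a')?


s[0]='b' != 'a' -> 0
s[0]='c' != 'a' -> 0
s[0]='b' != 'a' -> 0
s[0]='c' != 'a' -> 0
s[0]='c' != 'a' -> 0
s[0]='c' != 'a' -> 0
s[0]='c' != 'a' -> 0
s[0]='a' == 'a' -> 1
Sum: 0 + 0 + 0 + 0 + 0 + 0 + 0 + 1 = 1

1


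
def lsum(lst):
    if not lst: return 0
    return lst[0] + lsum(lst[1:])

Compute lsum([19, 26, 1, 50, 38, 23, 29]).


lsum([19, 26, 1, 50, 38, 23, 29]) = 19 + lsum([26, 1, 50, 38, 23, 29])
lsum([26, 1, 50, 38, 23, 29]) = 26 + lsum([1, 50, 38, 23, 29])
lsum([1, 50, 38, 23, 29]) = 1 + lsum([50, 38, 23, 29])
lsum([50, 38, 23, 29]) = 50 + lsum([38, 23, 29])
lsum([38, 23, 29]) = 38 + lsum([23, 29])
lsum([23, 29]) = 23 + lsum([29])
lsum([29]) = 29 + lsum([])
lsum([]) = 0  (base case)
Total: 19 + 26 + 1 + 50 + 38 + 23 + 29 + 0 = 186

186


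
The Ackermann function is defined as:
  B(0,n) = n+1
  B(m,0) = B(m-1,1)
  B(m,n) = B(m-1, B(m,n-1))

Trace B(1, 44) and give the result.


B(1, 44) = B(0, B(1, 43))
  B(1, 43) = B(0, B(1, 42))
    B(1, 42) = B(0, B(1, 41))
      B(1, 41) = B(0, B(1, 40))
        B(1, 40) = B(0, B(1, 39))
          B(1, 39) = B(0, B(1, 38))
          B(1, 38) = B(0, B(1, 37))
          B(1, 37) = B(0, B(1, 36))
          B(1, 36) = B(0, B(1, 35))
          B(1, 35) = B(0, B(1, 34))
          B(1, 34) = B(0, B(1, 33))
          B(1, 33) = B(0, B(1, 32))
          B(1, 32) = B(0, B(1, 31))
          B(1, 31) = B(0, B(1, 30))
          B(1, 30) = B(0, B(1, 29))
          B(1, 29) = B(0, B(1, 28))
          B(1, 28) = B(0, B(1, 27))
          B(1, 27) = B(0, B(1, 26))
          B(1, 26) = B(0, B(1, 25))
          B(1, 25) = B(0, B(1, 24))
          B(1, 24) = B(0, B(1, 23))
          B(1, 23) = B(0, B(1, 22))
          B(1, 22) = B(0, B(1, 21))
          B(1, 21) = B(0, B(1, 20))
          B(1, 20) = B(0, B(1, 19))
... (trace truncated)
Result: B(1, 44) = 46

46


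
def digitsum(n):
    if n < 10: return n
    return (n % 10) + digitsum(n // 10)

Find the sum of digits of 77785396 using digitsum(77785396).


digitsum(77785396) = 6 + digitsum(7778539)
digitsum(7778539) = 9 + digitsum(777853)
digitsum(777853) = 3 + digitsum(77785)
digitsum(77785) = 5 + digitsum(7778)
digitsum(7778) = 8 + digitsum(777)
digitsum(777) = 7 + digitsum(77)
digitsum(77) = 7 + digitsum(7)
digitsum(7) = 7  (base case)
Total: 6 + 9 + 3 + 5 + 8 + 7 + 7 + 7 = 52

52
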